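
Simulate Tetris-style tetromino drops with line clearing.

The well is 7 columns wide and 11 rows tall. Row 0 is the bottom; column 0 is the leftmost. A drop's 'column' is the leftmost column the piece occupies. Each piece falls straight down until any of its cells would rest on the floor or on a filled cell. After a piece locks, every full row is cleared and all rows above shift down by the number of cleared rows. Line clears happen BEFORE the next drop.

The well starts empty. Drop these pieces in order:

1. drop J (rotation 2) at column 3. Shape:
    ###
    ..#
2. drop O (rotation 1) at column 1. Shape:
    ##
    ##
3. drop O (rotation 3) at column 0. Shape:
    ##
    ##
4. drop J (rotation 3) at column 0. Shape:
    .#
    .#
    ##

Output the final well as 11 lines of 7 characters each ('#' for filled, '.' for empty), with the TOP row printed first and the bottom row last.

Drop 1: J rot2 at col 3 lands with bottom-row=0; cleared 0 line(s) (total 0); column heights now [0 0 0 2 2 2 0], max=2
Drop 2: O rot1 at col 1 lands with bottom-row=0; cleared 0 line(s) (total 0); column heights now [0 2 2 2 2 2 0], max=2
Drop 3: O rot3 at col 0 lands with bottom-row=2; cleared 0 line(s) (total 0); column heights now [4 4 2 2 2 2 0], max=4
Drop 4: J rot3 at col 0 lands with bottom-row=4; cleared 0 line(s) (total 0); column heights now [5 7 2 2 2 2 0], max=7

Answer: .......
.......
.......
.......
.#.....
.#.....
##.....
##.....
##.....
.#####.
.##..#.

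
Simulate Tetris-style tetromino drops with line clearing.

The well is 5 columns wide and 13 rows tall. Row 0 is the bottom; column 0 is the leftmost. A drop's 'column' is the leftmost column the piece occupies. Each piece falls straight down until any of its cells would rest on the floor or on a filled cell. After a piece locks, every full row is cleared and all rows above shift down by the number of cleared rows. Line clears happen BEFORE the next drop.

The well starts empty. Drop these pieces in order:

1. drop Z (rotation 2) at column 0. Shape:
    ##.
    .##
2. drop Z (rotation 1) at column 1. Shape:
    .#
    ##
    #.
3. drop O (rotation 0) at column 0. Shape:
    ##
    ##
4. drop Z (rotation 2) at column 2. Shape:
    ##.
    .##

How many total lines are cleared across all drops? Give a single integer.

Answer: 1

Derivation:
Drop 1: Z rot2 at col 0 lands with bottom-row=0; cleared 0 line(s) (total 0); column heights now [2 2 1 0 0], max=2
Drop 2: Z rot1 at col 1 lands with bottom-row=2; cleared 0 line(s) (total 0); column heights now [2 4 5 0 0], max=5
Drop 3: O rot0 at col 0 lands with bottom-row=4; cleared 0 line(s) (total 0); column heights now [6 6 5 0 0], max=6
Drop 4: Z rot2 at col 2 lands with bottom-row=4; cleared 1 line(s) (total 1); column heights now [5 5 5 5 0], max=5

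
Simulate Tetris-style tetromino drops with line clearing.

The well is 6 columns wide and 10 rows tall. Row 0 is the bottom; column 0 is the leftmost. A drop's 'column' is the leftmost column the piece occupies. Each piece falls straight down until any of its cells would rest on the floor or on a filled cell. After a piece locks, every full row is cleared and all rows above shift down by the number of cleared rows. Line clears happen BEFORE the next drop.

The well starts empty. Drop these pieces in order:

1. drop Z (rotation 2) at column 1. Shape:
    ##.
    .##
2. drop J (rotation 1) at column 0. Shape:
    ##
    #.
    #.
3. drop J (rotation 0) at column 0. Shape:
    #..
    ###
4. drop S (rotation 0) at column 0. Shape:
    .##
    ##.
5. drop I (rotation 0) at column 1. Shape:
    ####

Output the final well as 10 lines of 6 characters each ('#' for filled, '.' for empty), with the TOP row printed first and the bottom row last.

Drop 1: Z rot2 at col 1 lands with bottom-row=0; cleared 0 line(s) (total 0); column heights now [0 2 2 1 0 0], max=2
Drop 2: J rot1 at col 0 lands with bottom-row=0; cleared 0 line(s) (total 0); column heights now [3 3 2 1 0 0], max=3
Drop 3: J rot0 at col 0 lands with bottom-row=3; cleared 0 line(s) (total 0); column heights now [5 4 4 1 0 0], max=5
Drop 4: S rot0 at col 0 lands with bottom-row=5; cleared 0 line(s) (total 0); column heights now [6 7 7 1 0 0], max=7
Drop 5: I rot0 at col 1 lands with bottom-row=7; cleared 0 line(s) (total 0); column heights now [6 8 8 8 8 0], max=8

Answer: ......
......
.####.
.##...
##....
#.....
###...
##....
###...
#.##..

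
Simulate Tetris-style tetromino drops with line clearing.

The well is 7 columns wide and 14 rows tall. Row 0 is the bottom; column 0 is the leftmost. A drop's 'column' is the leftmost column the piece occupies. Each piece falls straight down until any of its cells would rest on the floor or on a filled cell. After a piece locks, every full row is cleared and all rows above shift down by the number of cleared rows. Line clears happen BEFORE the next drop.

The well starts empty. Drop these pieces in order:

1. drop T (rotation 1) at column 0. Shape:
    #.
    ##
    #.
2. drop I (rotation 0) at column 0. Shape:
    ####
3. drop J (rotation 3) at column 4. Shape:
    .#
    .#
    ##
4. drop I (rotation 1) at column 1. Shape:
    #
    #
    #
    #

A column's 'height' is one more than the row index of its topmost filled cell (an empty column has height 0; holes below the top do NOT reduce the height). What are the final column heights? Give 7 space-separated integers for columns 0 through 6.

Drop 1: T rot1 at col 0 lands with bottom-row=0; cleared 0 line(s) (total 0); column heights now [3 2 0 0 0 0 0], max=3
Drop 2: I rot0 at col 0 lands with bottom-row=3; cleared 0 line(s) (total 0); column heights now [4 4 4 4 0 0 0], max=4
Drop 3: J rot3 at col 4 lands with bottom-row=0; cleared 0 line(s) (total 0); column heights now [4 4 4 4 1 3 0], max=4
Drop 4: I rot1 at col 1 lands with bottom-row=4; cleared 0 line(s) (total 0); column heights now [4 8 4 4 1 3 0], max=8

Answer: 4 8 4 4 1 3 0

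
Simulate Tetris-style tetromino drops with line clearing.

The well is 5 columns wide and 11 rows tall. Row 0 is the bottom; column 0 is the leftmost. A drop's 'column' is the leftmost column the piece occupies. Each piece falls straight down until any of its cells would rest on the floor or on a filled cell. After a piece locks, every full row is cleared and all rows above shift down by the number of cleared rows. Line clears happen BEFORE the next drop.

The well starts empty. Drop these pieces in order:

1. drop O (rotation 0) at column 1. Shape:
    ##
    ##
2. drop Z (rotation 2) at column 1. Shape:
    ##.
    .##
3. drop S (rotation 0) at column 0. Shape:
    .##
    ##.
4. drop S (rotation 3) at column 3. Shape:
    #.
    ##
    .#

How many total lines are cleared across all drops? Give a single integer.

Answer: 0

Derivation:
Drop 1: O rot0 at col 1 lands with bottom-row=0; cleared 0 line(s) (total 0); column heights now [0 2 2 0 0], max=2
Drop 2: Z rot2 at col 1 lands with bottom-row=2; cleared 0 line(s) (total 0); column heights now [0 4 4 3 0], max=4
Drop 3: S rot0 at col 0 lands with bottom-row=4; cleared 0 line(s) (total 0); column heights now [5 6 6 3 0], max=6
Drop 4: S rot3 at col 3 lands with bottom-row=2; cleared 0 line(s) (total 0); column heights now [5 6 6 5 4], max=6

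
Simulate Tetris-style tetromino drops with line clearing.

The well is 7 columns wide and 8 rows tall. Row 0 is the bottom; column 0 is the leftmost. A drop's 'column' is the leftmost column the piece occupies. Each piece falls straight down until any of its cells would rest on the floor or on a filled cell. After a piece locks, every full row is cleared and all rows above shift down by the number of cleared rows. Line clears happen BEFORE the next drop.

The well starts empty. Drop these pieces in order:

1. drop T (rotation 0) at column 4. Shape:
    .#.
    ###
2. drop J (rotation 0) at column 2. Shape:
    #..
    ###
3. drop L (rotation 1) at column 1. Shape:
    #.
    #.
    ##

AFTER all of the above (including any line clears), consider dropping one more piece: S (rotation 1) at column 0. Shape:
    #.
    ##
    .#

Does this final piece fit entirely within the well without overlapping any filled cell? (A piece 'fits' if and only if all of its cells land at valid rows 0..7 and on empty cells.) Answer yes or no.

Answer: no

Derivation:
Drop 1: T rot0 at col 4 lands with bottom-row=0; cleared 0 line(s) (total 0); column heights now [0 0 0 0 1 2 1], max=2
Drop 2: J rot0 at col 2 lands with bottom-row=1; cleared 0 line(s) (total 0); column heights now [0 0 3 2 2 2 1], max=3
Drop 3: L rot1 at col 1 lands with bottom-row=3; cleared 0 line(s) (total 0); column heights now [0 6 4 2 2 2 1], max=6
Test piece S rot1 at col 0 (width 2): heights before test = [0 6 4 2 2 2 1]; fits = False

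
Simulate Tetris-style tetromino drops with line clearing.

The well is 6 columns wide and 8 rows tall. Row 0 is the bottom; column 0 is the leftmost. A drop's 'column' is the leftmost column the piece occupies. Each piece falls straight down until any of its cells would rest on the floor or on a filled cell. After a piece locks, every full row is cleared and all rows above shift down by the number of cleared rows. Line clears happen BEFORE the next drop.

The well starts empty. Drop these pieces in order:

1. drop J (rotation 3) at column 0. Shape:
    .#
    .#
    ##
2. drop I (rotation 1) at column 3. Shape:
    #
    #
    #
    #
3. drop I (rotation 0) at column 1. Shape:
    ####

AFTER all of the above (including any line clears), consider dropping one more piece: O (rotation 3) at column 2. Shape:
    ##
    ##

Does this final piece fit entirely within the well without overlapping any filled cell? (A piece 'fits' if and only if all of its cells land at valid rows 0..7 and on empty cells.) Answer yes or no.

Answer: yes

Derivation:
Drop 1: J rot3 at col 0 lands with bottom-row=0; cleared 0 line(s) (total 0); column heights now [1 3 0 0 0 0], max=3
Drop 2: I rot1 at col 3 lands with bottom-row=0; cleared 0 line(s) (total 0); column heights now [1 3 0 4 0 0], max=4
Drop 3: I rot0 at col 1 lands with bottom-row=4; cleared 0 line(s) (total 0); column heights now [1 5 5 5 5 0], max=5
Test piece O rot3 at col 2 (width 2): heights before test = [1 5 5 5 5 0]; fits = True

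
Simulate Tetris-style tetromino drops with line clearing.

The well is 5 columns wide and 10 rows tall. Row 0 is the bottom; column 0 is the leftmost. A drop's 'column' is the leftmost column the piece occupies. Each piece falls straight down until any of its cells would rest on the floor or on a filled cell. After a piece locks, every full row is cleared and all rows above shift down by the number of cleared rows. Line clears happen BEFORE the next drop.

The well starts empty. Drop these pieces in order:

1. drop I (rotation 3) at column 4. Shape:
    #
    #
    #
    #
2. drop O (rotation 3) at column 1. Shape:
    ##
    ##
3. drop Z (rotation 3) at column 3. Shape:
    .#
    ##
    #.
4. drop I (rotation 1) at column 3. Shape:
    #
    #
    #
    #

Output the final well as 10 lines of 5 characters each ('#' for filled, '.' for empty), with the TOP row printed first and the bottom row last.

Drop 1: I rot3 at col 4 lands with bottom-row=0; cleared 0 line(s) (total 0); column heights now [0 0 0 0 4], max=4
Drop 2: O rot3 at col 1 lands with bottom-row=0; cleared 0 line(s) (total 0); column heights now [0 2 2 0 4], max=4
Drop 3: Z rot3 at col 3 lands with bottom-row=3; cleared 0 line(s) (total 0); column heights now [0 2 2 5 6], max=6
Drop 4: I rot1 at col 3 lands with bottom-row=5; cleared 0 line(s) (total 0); column heights now [0 2 2 9 6], max=9

Answer: .....
...#.
...#.
...#.
...##
...##
...##
....#
.##.#
.##.#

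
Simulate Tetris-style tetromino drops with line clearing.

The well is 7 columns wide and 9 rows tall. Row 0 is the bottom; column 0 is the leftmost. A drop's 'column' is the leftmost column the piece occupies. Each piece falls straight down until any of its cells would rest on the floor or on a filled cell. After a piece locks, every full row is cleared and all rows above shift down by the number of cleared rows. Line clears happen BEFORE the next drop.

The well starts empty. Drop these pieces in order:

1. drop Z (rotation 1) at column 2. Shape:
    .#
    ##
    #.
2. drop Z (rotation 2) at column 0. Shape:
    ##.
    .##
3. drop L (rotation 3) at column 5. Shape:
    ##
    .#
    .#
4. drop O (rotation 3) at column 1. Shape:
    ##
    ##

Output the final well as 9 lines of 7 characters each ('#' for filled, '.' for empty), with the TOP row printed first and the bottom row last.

Answer: .......
.......
.......
.##....
.##....
##.....
.###.##
..##..#
..#...#

Derivation:
Drop 1: Z rot1 at col 2 lands with bottom-row=0; cleared 0 line(s) (total 0); column heights now [0 0 2 3 0 0 0], max=3
Drop 2: Z rot2 at col 0 lands with bottom-row=2; cleared 0 line(s) (total 0); column heights now [4 4 3 3 0 0 0], max=4
Drop 3: L rot3 at col 5 lands with bottom-row=0; cleared 0 line(s) (total 0); column heights now [4 4 3 3 0 3 3], max=4
Drop 4: O rot3 at col 1 lands with bottom-row=4; cleared 0 line(s) (total 0); column heights now [4 6 6 3 0 3 3], max=6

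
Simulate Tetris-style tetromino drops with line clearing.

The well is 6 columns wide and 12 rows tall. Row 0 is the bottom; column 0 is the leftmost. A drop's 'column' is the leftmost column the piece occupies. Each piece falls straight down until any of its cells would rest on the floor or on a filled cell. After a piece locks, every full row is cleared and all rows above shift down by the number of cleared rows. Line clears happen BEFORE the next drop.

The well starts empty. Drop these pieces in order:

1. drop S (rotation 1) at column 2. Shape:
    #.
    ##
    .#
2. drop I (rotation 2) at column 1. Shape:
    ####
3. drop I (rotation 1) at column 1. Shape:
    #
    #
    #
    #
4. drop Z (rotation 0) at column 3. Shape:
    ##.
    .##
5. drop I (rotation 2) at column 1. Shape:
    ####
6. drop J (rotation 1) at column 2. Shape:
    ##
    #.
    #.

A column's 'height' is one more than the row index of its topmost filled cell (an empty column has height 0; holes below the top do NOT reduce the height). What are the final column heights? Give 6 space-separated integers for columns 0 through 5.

Answer: 0 9 12 12 9 5

Derivation:
Drop 1: S rot1 at col 2 lands with bottom-row=0; cleared 0 line(s) (total 0); column heights now [0 0 3 2 0 0], max=3
Drop 2: I rot2 at col 1 lands with bottom-row=3; cleared 0 line(s) (total 0); column heights now [0 4 4 4 4 0], max=4
Drop 3: I rot1 at col 1 lands with bottom-row=4; cleared 0 line(s) (total 0); column heights now [0 8 4 4 4 0], max=8
Drop 4: Z rot0 at col 3 lands with bottom-row=4; cleared 0 line(s) (total 0); column heights now [0 8 4 6 6 5], max=8
Drop 5: I rot2 at col 1 lands with bottom-row=8; cleared 0 line(s) (total 0); column heights now [0 9 9 9 9 5], max=9
Drop 6: J rot1 at col 2 lands with bottom-row=9; cleared 0 line(s) (total 0); column heights now [0 9 12 12 9 5], max=12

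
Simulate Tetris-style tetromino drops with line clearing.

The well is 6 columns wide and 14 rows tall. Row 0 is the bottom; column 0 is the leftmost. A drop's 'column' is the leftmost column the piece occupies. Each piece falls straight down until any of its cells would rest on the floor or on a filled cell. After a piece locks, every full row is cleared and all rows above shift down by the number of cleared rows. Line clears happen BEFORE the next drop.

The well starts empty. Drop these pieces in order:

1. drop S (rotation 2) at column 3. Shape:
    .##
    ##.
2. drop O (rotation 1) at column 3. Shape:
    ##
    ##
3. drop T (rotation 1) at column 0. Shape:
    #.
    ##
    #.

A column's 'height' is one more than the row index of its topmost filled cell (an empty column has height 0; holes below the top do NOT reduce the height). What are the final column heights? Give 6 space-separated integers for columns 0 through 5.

Drop 1: S rot2 at col 3 lands with bottom-row=0; cleared 0 line(s) (total 0); column heights now [0 0 0 1 2 2], max=2
Drop 2: O rot1 at col 3 lands with bottom-row=2; cleared 0 line(s) (total 0); column heights now [0 0 0 4 4 2], max=4
Drop 3: T rot1 at col 0 lands with bottom-row=0; cleared 0 line(s) (total 0); column heights now [3 2 0 4 4 2], max=4

Answer: 3 2 0 4 4 2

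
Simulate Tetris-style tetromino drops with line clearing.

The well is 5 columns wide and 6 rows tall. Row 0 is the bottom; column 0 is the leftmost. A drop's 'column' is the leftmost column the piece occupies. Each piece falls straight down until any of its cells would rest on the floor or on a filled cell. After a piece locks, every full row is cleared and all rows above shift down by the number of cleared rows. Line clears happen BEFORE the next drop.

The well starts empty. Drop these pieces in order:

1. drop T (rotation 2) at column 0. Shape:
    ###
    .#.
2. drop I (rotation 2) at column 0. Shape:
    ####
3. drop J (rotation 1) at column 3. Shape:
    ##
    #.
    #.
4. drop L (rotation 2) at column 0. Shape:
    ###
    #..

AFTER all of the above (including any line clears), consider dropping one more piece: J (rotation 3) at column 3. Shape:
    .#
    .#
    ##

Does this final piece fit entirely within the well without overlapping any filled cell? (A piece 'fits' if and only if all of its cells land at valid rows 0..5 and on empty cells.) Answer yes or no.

Answer: no

Derivation:
Drop 1: T rot2 at col 0 lands with bottom-row=0; cleared 0 line(s) (total 0); column heights now [2 2 2 0 0], max=2
Drop 2: I rot2 at col 0 lands with bottom-row=2; cleared 0 line(s) (total 0); column heights now [3 3 3 3 0], max=3
Drop 3: J rot1 at col 3 lands with bottom-row=3; cleared 0 line(s) (total 0); column heights now [3 3 3 6 6], max=6
Drop 4: L rot2 at col 0 lands with bottom-row=3; cleared 0 line(s) (total 0); column heights now [5 5 5 6 6], max=6
Test piece J rot3 at col 3 (width 2): heights before test = [5 5 5 6 6]; fits = False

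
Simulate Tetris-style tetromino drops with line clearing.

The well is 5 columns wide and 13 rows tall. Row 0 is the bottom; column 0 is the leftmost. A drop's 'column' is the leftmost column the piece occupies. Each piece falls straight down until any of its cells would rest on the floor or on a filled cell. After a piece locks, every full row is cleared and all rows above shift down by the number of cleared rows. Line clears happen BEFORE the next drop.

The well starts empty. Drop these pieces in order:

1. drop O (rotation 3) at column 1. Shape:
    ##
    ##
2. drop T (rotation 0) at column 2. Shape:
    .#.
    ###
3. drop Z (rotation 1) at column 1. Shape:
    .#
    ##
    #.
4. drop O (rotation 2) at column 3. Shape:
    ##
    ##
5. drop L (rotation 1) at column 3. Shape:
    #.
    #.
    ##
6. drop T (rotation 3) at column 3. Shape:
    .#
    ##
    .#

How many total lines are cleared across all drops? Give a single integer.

Drop 1: O rot3 at col 1 lands with bottom-row=0; cleared 0 line(s) (total 0); column heights now [0 2 2 0 0], max=2
Drop 2: T rot0 at col 2 lands with bottom-row=2; cleared 0 line(s) (total 0); column heights now [0 2 3 4 3], max=4
Drop 3: Z rot1 at col 1 lands with bottom-row=2; cleared 0 line(s) (total 0); column heights now [0 4 5 4 3], max=5
Drop 4: O rot2 at col 3 lands with bottom-row=4; cleared 0 line(s) (total 0); column heights now [0 4 5 6 6], max=6
Drop 5: L rot1 at col 3 lands with bottom-row=6; cleared 0 line(s) (total 0); column heights now [0 4 5 9 7], max=9
Drop 6: T rot3 at col 3 lands with bottom-row=8; cleared 0 line(s) (total 0); column heights now [0 4 5 10 11], max=11

Answer: 0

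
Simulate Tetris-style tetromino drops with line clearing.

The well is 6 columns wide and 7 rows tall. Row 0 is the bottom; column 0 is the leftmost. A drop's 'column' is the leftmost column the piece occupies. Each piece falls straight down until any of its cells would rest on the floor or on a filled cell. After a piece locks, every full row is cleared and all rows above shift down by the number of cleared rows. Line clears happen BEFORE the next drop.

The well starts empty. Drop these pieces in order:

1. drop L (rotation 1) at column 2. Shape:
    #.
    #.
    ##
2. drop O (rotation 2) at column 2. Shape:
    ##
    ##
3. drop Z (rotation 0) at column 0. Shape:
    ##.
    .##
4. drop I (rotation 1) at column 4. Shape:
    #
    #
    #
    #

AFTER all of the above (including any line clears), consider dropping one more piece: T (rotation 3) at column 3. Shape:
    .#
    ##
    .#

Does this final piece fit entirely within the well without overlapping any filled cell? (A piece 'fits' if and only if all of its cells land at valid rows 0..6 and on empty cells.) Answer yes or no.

Drop 1: L rot1 at col 2 lands with bottom-row=0; cleared 0 line(s) (total 0); column heights now [0 0 3 1 0 0], max=3
Drop 2: O rot2 at col 2 lands with bottom-row=3; cleared 0 line(s) (total 0); column heights now [0 0 5 5 0 0], max=5
Drop 3: Z rot0 at col 0 lands with bottom-row=5; cleared 0 line(s) (total 0); column heights now [7 7 6 5 0 0], max=7
Drop 4: I rot1 at col 4 lands with bottom-row=0; cleared 0 line(s) (total 0); column heights now [7 7 6 5 4 0], max=7
Test piece T rot3 at col 3 (width 2): heights before test = [7 7 6 5 4 0]; fits = True

Answer: yes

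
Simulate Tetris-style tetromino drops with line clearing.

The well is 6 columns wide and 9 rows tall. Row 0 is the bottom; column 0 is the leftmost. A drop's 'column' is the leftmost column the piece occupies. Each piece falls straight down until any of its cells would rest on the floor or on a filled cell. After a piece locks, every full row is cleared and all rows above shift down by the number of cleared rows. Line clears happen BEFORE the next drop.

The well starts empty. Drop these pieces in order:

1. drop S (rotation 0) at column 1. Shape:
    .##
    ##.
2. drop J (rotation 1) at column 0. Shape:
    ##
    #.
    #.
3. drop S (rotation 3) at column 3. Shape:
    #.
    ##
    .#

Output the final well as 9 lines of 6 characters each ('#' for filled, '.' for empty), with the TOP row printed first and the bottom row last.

Drop 1: S rot0 at col 1 lands with bottom-row=0; cleared 0 line(s) (total 0); column heights now [0 1 2 2 0 0], max=2
Drop 2: J rot1 at col 0 lands with bottom-row=0; cleared 0 line(s) (total 0); column heights now [3 3 2 2 0 0], max=3
Drop 3: S rot3 at col 3 lands with bottom-row=1; cleared 0 line(s) (total 0); column heights now [3 3 2 4 3 0], max=4

Answer: ......
......
......
......
......
...#..
##.##.
#.###.
###...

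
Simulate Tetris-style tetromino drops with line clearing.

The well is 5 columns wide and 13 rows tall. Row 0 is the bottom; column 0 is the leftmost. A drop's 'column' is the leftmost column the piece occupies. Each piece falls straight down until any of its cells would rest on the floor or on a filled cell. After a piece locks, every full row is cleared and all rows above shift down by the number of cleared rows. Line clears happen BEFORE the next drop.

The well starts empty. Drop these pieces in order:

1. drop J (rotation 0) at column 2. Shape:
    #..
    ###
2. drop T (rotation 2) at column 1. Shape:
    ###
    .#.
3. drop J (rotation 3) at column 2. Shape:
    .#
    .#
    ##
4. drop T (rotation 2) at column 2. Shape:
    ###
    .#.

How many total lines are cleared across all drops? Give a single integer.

Drop 1: J rot0 at col 2 lands with bottom-row=0; cleared 0 line(s) (total 0); column heights now [0 0 2 1 1], max=2
Drop 2: T rot2 at col 1 lands with bottom-row=2; cleared 0 line(s) (total 0); column heights now [0 4 4 4 1], max=4
Drop 3: J rot3 at col 2 lands with bottom-row=4; cleared 0 line(s) (total 0); column heights now [0 4 5 7 1], max=7
Drop 4: T rot2 at col 2 lands with bottom-row=7; cleared 0 line(s) (total 0); column heights now [0 4 9 9 9], max=9

Answer: 0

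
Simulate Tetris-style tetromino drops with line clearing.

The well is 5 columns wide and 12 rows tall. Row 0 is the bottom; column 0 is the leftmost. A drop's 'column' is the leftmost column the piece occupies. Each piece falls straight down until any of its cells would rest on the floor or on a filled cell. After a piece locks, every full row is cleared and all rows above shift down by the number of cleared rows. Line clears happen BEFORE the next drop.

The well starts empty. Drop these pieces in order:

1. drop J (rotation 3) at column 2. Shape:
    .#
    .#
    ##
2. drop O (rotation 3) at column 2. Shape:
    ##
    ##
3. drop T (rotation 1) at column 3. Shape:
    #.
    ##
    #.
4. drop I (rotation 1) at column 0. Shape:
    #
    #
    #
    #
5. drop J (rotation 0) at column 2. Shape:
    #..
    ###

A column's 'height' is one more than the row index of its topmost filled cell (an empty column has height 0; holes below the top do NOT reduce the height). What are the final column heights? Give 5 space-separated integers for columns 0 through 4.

Drop 1: J rot3 at col 2 lands with bottom-row=0; cleared 0 line(s) (total 0); column heights now [0 0 1 3 0], max=3
Drop 2: O rot3 at col 2 lands with bottom-row=3; cleared 0 line(s) (total 0); column heights now [0 0 5 5 0], max=5
Drop 3: T rot1 at col 3 lands with bottom-row=5; cleared 0 line(s) (total 0); column heights now [0 0 5 8 7], max=8
Drop 4: I rot1 at col 0 lands with bottom-row=0; cleared 0 line(s) (total 0); column heights now [4 0 5 8 7], max=8
Drop 5: J rot0 at col 2 lands with bottom-row=8; cleared 0 line(s) (total 0); column heights now [4 0 10 9 9], max=10

Answer: 4 0 10 9 9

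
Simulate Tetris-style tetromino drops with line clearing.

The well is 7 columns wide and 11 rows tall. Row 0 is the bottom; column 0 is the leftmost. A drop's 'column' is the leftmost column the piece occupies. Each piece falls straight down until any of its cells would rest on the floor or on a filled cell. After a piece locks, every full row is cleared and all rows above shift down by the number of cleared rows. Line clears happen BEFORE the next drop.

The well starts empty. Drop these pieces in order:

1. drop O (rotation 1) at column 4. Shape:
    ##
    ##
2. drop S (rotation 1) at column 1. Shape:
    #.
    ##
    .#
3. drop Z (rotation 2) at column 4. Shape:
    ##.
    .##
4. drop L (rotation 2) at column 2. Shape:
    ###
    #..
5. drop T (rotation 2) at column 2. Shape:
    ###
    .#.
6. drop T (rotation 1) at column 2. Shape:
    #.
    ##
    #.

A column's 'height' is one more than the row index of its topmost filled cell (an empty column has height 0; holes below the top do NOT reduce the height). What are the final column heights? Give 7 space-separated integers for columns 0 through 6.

Drop 1: O rot1 at col 4 lands with bottom-row=0; cleared 0 line(s) (total 0); column heights now [0 0 0 0 2 2 0], max=2
Drop 2: S rot1 at col 1 lands with bottom-row=0; cleared 0 line(s) (total 0); column heights now [0 3 2 0 2 2 0], max=3
Drop 3: Z rot2 at col 4 lands with bottom-row=2; cleared 0 line(s) (total 0); column heights now [0 3 2 0 4 4 3], max=4
Drop 4: L rot2 at col 2 lands with bottom-row=3; cleared 0 line(s) (total 0); column heights now [0 3 5 5 5 4 3], max=5
Drop 5: T rot2 at col 2 lands with bottom-row=5; cleared 0 line(s) (total 0); column heights now [0 3 7 7 7 4 3], max=7
Drop 6: T rot1 at col 2 lands with bottom-row=7; cleared 0 line(s) (total 0); column heights now [0 3 10 9 7 4 3], max=10

Answer: 0 3 10 9 7 4 3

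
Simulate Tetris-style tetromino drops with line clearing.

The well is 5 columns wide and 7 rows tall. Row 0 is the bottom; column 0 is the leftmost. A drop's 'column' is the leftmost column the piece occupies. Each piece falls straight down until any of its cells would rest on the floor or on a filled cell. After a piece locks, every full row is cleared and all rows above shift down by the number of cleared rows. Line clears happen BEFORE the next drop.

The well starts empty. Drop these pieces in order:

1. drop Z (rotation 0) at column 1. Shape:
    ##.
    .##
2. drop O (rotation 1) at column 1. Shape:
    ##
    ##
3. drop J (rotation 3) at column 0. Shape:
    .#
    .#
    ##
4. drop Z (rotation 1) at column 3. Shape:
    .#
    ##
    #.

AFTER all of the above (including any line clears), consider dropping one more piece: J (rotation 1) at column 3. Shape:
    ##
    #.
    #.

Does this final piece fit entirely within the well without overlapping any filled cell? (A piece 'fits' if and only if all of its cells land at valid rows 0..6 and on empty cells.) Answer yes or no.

Answer: yes

Derivation:
Drop 1: Z rot0 at col 1 lands with bottom-row=0; cleared 0 line(s) (total 0); column heights now [0 2 2 1 0], max=2
Drop 2: O rot1 at col 1 lands with bottom-row=2; cleared 0 line(s) (total 0); column heights now [0 4 4 1 0], max=4
Drop 3: J rot3 at col 0 lands with bottom-row=4; cleared 0 line(s) (total 0); column heights now [5 7 4 1 0], max=7
Drop 4: Z rot1 at col 3 lands with bottom-row=1; cleared 0 line(s) (total 0); column heights now [5 7 4 3 4], max=7
Test piece J rot1 at col 3 (width 2): heights before test = [5 7 4 3 4]; fits = True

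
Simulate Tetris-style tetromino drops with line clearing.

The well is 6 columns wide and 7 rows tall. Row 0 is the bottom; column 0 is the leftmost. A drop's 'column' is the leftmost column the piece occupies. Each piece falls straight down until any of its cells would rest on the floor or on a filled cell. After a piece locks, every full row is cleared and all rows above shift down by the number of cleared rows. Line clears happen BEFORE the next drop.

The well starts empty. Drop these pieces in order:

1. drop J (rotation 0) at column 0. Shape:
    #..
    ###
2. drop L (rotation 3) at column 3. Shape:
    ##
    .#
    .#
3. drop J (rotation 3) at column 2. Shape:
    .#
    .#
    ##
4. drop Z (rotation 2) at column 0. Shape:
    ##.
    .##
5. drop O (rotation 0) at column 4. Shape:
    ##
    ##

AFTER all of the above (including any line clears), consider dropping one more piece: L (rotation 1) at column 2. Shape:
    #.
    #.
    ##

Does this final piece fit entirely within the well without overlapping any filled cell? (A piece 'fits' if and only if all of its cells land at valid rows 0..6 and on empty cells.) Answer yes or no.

Drop 1: J rot0 at col 0 lands with bottom-row=0; cleared 0 line(s) (total 0); column heights now [2 1 1 0 0 0], max=2
Drop 2: L rot3 at col 3 lands with bottom-row=0; cleared 0 line(s) (total 0); column heights now [2 1 1 3 3 0], max=3
Drop 3: J rot3 at col 2 lands with bottom-row=3; cleared 0 line(s) (total 0); column heights now [2 1 4 6 3 0], max=6
Drop 4: Z rot2 at col 0 lands with bottom-row=4; cleared 0 line(s) (total 0); column heights now [6 6 5 6 3 0], max=6
Drop 5: O rot0 at col 4 lands with bottom-row=3; cleared 0 line(s) (total 0); column heights now [6 6 5 6 5 5], max=6
Test piece L rot1 at col 2 (width 2): heights before test = [6 6 5 6 5 5]; fits = False

Answer: no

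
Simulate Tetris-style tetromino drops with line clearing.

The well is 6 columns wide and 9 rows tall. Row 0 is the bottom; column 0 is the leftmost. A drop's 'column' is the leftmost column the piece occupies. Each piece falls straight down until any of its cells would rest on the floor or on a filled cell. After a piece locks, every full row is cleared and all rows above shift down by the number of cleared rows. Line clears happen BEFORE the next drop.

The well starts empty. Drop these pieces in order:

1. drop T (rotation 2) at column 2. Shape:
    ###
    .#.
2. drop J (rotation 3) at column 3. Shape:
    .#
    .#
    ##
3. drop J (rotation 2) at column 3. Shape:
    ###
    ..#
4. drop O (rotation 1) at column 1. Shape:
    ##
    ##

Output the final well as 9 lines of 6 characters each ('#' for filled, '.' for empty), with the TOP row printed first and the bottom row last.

Drop 1: T rot2 at col 2 lands with bottom-row=0; cleared 0 line(s) (total 0); column heights now [0 0 2 2 2 0], max=2
Drop 2: J rot3 at col 3 lands with bottom-row=2; cleared 0 line(s) (total 0); column heights now [0 0 2 3 5 0], max=5
Drop 3: J rot2 at col 3 lands with bottom-row=4; cleared 0 line(s) (total 0); column heights now [0 0 2 6 6 6], max=6
Drop 4: O rot1 at col 1 lands with bottom-row=2; cleared 0 line(s) (total 0); column heights now [0 4 4 6 6 6], max=6

Answer: ......
......
......
...###
....##
.##.#.
.####.
..###.
...#..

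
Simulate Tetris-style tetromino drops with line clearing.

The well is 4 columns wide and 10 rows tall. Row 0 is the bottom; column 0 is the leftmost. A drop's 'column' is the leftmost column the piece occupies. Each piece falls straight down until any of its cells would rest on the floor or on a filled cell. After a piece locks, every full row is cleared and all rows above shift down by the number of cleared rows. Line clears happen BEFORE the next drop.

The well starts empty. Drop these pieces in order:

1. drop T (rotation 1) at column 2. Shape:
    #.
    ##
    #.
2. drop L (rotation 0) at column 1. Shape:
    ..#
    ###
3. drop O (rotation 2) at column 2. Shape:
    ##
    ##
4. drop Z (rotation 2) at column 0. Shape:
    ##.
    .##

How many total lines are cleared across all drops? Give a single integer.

Answer: 0

Derivation:
Drop 1: T rot1 at col 2 lands with bottom-row=0; cleared 0 line(s) (total 0); column heights now [0 0 3 2], max=3
Drop 2: L rot0 at col 1 lands with bottom-row=3; cleared 0 line(s) (total 0); column heights now [0 4 4 5], max=5
Drop 3: O rot2 at col 2 lands with bottom-row=5; cleared 0 line(s) (total 0); column heights now [0 4 7 7], max=7
Drop 4: Z rot2 at col 0 lands with bottom-row=7; cleared 0 line(s) (total 0); column heights now [9 9 8 7], max=9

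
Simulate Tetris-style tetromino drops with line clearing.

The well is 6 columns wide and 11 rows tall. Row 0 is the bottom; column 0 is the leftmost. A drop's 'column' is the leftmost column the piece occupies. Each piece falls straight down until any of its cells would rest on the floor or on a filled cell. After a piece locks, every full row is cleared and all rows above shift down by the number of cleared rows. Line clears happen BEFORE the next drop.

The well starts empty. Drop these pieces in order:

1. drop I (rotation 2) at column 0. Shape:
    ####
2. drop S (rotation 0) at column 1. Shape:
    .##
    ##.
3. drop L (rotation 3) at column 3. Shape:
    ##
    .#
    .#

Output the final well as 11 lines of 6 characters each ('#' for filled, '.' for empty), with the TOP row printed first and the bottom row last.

Answer: ......
......
......
......
......
......
......
...##.
..###.
.##.#.
####..

Derivation:
Drop 1: I rot2 at col 0 lands with bottom-row=0; cleared 0 line(s) (total 0); column heights now [1 1 1 1 0 0], max=1
Drop 2: S rot0 at col 1 lands with bottom-row=1; cleared 0 line(s) (total 0); column heights now [1 2 3 3 0 0], max=3
Drop 3: L rot3 at col 3 lands with bottom-row=1; cleared 0 line(s) (total 0); column heights now [1 2 3 4 4 0], max=4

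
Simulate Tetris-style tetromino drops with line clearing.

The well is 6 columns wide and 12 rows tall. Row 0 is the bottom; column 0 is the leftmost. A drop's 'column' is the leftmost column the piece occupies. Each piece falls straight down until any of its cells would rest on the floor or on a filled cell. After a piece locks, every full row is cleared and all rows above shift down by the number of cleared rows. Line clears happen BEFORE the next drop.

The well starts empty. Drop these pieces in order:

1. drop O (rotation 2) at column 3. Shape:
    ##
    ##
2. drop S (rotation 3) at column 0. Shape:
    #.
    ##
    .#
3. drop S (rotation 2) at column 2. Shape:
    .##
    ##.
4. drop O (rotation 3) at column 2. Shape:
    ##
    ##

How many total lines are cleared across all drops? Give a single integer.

Drop 1: O rot2 at col 3 lands with bottom-row=0; cleared 0 line(s) (total 0); column heights now [0 0 0 2 2 0], max=2
Drop 2: S rot3 at col 0 lands with bottom-row=0; cleared 0 line(s) (total 0); column heights now [3 2 0 2 2 0], max=3
Drop 3: S rot2 at col 2 lands with bottom-row=2; cleared 0 line(s) (total 0); column heights now [3 2 3 4 4 0], max=4
Drop 4: O rot3 at col 2 lands with bottom-row=4; cleared 0 line(s) (total 0); column heights now [3 2 6 6 4 0], max=6

Answer: 0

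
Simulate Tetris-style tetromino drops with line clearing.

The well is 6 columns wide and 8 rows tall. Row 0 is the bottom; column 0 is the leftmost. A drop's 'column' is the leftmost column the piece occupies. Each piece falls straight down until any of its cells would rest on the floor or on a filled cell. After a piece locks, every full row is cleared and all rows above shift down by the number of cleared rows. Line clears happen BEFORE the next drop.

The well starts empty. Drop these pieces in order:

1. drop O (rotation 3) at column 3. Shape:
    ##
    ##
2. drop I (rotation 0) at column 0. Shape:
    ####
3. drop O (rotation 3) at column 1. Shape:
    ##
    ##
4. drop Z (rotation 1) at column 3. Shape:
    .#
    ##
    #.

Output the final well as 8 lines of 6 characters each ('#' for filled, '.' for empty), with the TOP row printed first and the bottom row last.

Answer: ......
......
....#.
.####.
.###..
####..
...##.
...##.

Derivation:
Drop 1: O rot3 at col 3 lands with bottom-row=0; cleared 0 line(s) (total 0); column heights now [0 0 0 2 2 0], max=2
Drop 2: I rot0 at col 0 lands with bottom-row=2; cleared 0 line(s) (total 0); column heights now [3 3 3 3 2 0], max=3
Drop 3: O rot3 at col 1 lands with bottom-row=3; cleared 0 line(s) (total 0); column heights now [3 5 5 3 2 0], max=5
Drop 4: Z rot1 at col 3 lands with bottom-row=3; cleared 0 line(s) (total 0); column heights now [3 5 5 5 6 0], max=6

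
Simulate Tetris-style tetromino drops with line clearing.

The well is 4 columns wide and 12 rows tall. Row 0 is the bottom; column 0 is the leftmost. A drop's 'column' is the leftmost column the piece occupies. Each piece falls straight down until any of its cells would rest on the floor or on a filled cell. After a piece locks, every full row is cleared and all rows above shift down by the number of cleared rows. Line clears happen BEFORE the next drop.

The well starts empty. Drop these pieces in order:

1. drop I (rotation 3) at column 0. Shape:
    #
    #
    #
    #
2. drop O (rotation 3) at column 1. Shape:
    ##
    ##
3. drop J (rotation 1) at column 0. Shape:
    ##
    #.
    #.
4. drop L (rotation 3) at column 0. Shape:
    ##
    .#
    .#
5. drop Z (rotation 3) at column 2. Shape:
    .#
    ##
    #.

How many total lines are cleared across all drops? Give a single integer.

Drop 1: I rot3 at col 0 lands with bottom-row=0; cleared 0 line(s) (total 0); column heights now [4 0 0 0], max=4
Drop 2: O rot3 at col 1 lands with bottom-row=0; cleared 0 line(s) (total 0); column heights now [4 2 2 0], max=4
Drop 3: J rot1 at col 0 lands with bottom-row=4; cleared 0 line(s) (total 0); column heights now [7 7 2 0], max=7
Drop 4: L rot3 at col 0 lands with bottom-row=7; cleared 0 line(s) (total 0); column heights now [10 10 2 0], max=10
Drop 5: Z rot3 at col 2 lands with bottom-row=2; cleared 0 line(s) (total 0); column heights now [10 10 4 5], max=10

Answer: 0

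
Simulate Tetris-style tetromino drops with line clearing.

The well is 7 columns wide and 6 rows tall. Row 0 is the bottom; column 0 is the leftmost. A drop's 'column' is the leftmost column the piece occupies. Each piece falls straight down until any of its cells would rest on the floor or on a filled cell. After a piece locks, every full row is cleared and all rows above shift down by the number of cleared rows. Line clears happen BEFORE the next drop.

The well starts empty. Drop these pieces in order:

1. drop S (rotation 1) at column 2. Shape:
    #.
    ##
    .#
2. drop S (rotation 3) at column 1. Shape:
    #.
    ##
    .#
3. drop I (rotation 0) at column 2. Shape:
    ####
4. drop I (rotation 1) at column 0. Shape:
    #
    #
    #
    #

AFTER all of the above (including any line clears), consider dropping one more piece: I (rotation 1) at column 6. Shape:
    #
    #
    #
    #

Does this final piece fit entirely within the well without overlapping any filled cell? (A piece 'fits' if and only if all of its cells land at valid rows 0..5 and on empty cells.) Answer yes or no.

Answer: yes

Derivation:
Drop 1: S rot1 at col 2 lands with bottom-row=0; cleared 0 line(s) (total 0); column heights now [0 0 3 2 0 0 0], max=3
Drop 2: S rot3 at col 1 lands with bottom-row=3; cleared 0 line(s) (total 0); column heights now [0 6 5 2 0 0 0], max=6
Drop 3: I rot0 at col 2 lands with bottom-row=5; cleared 0 line(s) (total 0); column heights now [0 6 6 6 6 6 0], max=6
Drop 4: I rot1 at col 0 lands with bottom-row=0; cleared 0 line(s) (total 0); column heights now [4 6 6 6 6 6 0], max=6
Test piece I rot1 at col 6 (width 1): heights before test = [4 6 6 6 6 6 0]; fits = True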